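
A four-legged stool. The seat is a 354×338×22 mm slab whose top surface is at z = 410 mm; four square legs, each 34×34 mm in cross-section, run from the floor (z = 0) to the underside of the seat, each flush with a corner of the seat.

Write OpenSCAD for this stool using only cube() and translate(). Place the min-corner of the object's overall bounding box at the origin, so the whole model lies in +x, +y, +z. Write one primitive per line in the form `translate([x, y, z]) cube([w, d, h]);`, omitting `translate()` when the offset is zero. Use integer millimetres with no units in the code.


translate([0, 0, 388]) cube([354, 338, 22]);
cube([34, 34, 388]);
translate([320, 0, 0]) cube([34, 34, 388]);
translate([0, 304, 0]) cube([34, 34, 388]);
translate([320, 304, 0]) cube([34, 34, 388]);


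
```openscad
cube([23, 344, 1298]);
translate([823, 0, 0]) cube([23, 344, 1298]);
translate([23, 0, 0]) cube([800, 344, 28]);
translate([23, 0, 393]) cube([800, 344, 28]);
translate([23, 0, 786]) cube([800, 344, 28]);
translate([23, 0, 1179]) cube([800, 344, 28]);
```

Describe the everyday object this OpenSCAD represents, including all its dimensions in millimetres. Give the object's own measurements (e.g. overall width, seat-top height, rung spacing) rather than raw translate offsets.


An open bookshelf. Two side panels, each 23 mm thick, 344 mm deep and 1298 mm tall, stand 846 mm apart (outside-to-outside). Between them sit 4 shelves, each 28 mm thick and 344 mm deep, spanning the full gap between the sides. The bottom shelf rests on the floor (its underside at z = 0) and the clear gap between one shelf's top and the next shelf's underside is 365 mm.


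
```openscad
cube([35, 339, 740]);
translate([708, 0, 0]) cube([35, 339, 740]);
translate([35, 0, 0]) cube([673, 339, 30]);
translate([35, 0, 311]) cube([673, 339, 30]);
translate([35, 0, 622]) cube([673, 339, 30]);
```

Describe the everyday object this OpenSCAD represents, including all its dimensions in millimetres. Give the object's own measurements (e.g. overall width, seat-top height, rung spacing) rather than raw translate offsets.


An open bookshelf. Two side panels, each 35 mm thick, 339 mm deep and 740 mm tall, stand 743 mm apart (outside-to-outside). Between them sit 3 shelves, each 30 mm thick and 339 mm deep, spanning the full gap between the sides. The bottom shelf rests on the floor (its underside at z = 0) and the clear gap between one shelf's top and the next shelf's underside is 281 mm.


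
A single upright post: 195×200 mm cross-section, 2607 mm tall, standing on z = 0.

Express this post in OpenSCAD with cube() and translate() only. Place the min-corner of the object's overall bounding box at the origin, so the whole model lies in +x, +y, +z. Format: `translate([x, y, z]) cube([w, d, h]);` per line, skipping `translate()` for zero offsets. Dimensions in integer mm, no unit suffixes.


cube([195, 200, 2607]);


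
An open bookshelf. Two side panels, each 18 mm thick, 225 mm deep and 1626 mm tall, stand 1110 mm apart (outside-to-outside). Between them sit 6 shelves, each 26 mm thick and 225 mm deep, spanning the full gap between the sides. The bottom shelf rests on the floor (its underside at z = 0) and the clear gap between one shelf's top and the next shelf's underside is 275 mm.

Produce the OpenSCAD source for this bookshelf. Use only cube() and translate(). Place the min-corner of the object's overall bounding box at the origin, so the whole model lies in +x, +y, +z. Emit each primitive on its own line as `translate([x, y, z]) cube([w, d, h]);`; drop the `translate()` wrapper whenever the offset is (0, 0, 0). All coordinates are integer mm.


cube([18, 225, 1626]);
translate([1092, 0, 0]) cube([18, 225, 1626]);
translate([18, 0, 0]) cube([1074, 225, 26]);
translate([18, 0, 301]) cube([1074, 225, 26]);
translate([18, 0, 602]) cube([1074, 225, 26]);
translate([18, 0, 903]) cube([1074, 225, 26]);
translate([18, 0, 1204]) cube([1074, 225, 26]);
translate([18, 0, 1505]) cube([1074, 225, 26]);


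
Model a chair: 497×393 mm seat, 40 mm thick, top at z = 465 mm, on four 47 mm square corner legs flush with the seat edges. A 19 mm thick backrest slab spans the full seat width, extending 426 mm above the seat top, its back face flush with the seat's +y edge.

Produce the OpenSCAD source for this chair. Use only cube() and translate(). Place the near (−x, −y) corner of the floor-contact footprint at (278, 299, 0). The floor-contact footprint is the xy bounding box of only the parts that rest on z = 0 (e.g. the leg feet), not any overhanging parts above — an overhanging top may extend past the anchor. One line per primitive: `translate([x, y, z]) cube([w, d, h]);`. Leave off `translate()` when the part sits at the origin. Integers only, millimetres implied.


translate([278, 299, 425]) cube([497, 393, 40]);
translate([278, 299, 0]) cube([47, 47, 425]);
translate([728, 299, 0]) cube([47, 47, 425]);
translate([278, 645, 0]) cube([47, 47, 425]);
translate([728, 645, 0]) cube([47, 47, 425]);
translate([278, 673, 465]) cube([497, 19, 426]);


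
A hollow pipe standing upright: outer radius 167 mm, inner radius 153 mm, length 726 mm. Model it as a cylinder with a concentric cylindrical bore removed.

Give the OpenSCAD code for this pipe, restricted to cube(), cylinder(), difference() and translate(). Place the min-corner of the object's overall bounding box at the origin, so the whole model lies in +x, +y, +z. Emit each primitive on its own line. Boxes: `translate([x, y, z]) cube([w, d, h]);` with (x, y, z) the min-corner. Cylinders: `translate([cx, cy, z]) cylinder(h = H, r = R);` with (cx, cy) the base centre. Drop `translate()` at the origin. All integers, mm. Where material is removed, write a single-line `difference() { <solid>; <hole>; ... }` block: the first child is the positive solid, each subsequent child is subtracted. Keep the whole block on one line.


difference() { translate([167, 167, 0]) cylinder(h = 726, r = 167); translate([167, 167, 0]) cylinder(h = 726, r = 153); }


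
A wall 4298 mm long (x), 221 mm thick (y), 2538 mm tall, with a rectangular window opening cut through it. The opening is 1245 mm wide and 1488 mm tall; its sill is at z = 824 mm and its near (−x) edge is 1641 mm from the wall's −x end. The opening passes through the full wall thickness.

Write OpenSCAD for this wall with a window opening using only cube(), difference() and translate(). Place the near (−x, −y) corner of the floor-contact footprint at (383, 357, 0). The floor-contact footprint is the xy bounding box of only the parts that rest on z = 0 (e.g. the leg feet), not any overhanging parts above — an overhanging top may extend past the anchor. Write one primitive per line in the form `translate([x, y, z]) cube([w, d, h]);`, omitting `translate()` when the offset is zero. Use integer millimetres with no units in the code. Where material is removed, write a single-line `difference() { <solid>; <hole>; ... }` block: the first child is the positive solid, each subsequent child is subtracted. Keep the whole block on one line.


difference() { translate([383, 357, 0]) cube([4298, 221, 2538]); translate([2024, 357, 824]) cube([1245, 221, 1488]); }


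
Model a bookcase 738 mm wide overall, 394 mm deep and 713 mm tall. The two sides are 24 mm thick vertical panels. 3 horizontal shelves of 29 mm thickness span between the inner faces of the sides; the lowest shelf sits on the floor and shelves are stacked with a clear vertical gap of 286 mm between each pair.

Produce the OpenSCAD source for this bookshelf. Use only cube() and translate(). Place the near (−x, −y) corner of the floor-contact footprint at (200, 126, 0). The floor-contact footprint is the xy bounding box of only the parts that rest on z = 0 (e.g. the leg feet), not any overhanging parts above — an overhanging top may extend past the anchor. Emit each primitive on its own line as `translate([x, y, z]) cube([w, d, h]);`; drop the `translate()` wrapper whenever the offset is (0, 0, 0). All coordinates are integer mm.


translate([200, 126, 0]) cube([24, 394, 713]);
translate([914, 126, 0]) cube([24, 394, 713]);
translate([224, 126, 0]) cube([690, 394, 29]);
translate([224, 126, 315]) cube([690, 394, 29]);
translate([224, 126, 630]) cube([690, 394, 29]);


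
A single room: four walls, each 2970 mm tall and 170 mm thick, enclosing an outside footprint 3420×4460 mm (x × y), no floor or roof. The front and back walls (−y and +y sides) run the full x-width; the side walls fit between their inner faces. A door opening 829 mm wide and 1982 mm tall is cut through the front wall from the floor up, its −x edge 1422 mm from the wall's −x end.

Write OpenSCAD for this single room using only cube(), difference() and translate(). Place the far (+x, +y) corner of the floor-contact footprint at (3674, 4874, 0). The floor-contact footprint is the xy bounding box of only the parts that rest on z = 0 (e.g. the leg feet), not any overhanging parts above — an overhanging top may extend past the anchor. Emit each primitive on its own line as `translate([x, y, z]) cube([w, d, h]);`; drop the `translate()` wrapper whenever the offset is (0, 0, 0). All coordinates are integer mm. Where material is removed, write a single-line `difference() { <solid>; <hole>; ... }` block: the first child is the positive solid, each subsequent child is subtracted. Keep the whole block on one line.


difference() { translate([254, 414, 0]) cube([3420, 170, 2970]); translate([1676, 414, 0]) cube([829, 170, 1982]); }
translate([254, 4704, 0]) cube([3420, 170, 2970]);
translate([254, 584, 0]) cube([170, 4120, 2970]);
translate([3504, 584, 0]) cube([170, 4120, 2970]);


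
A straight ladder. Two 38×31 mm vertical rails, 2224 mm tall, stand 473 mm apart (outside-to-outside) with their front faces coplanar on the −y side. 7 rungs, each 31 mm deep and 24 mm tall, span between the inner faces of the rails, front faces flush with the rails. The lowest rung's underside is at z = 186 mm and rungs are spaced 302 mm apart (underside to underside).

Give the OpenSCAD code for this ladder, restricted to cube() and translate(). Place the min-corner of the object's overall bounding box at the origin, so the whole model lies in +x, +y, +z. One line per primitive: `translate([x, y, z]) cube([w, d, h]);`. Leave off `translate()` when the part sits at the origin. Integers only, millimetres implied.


// rung span = 473 - 2*38 = 397
// rung[k] z = 186 + k*302
cube([38, 31, 2224]);
translate([435, 0, 0]) cube([38, 31, 2224]);
translate([38, 0, 186]) cube([397, 31, 24]);
translate([38, 0, 488]) cube([397, 31, 24]);
translate([38, 0, 790]) cube([397, 31, 24]);
translate([38, 0, 1092]) cube([397, 31, 24]);
translate([38, 0, 1394]) cube([397, 31, 24]);
translate([38, 0, 1696]) cube([397, 31, 24]);
translate([38, 0, 1998]) cube([397, 31, 24]);


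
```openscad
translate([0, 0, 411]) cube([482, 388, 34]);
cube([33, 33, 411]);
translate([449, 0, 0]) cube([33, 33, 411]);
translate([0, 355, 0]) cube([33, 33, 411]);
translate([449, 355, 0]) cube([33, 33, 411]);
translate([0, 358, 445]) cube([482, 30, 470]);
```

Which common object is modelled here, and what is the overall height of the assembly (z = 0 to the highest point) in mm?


A chair. The overall height is 915 mm.

A slab on four corner posts with a tall panel at the back — a chair. The seat slab sits at z = 411 with thickness 34, and the 470 mm backrest starts at the seat top, so the overall height is 411 + 34 + 470 = 915 mm.


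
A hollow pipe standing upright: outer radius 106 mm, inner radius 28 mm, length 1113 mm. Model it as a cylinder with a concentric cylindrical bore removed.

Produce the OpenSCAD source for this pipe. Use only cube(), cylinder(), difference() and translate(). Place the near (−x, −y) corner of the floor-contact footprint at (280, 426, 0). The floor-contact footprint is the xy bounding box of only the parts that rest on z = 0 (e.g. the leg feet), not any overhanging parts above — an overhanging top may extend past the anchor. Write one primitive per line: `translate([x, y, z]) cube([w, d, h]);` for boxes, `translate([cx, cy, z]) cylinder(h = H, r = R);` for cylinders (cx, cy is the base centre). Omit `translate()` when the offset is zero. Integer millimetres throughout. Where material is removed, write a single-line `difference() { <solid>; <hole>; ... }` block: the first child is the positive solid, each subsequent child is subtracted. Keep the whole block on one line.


difference() { translate([386, 532, 0]) cylinder(h = 1113, r = 106); translate([386, 532, 0]) cylinder(h = 1113, r = 28); }


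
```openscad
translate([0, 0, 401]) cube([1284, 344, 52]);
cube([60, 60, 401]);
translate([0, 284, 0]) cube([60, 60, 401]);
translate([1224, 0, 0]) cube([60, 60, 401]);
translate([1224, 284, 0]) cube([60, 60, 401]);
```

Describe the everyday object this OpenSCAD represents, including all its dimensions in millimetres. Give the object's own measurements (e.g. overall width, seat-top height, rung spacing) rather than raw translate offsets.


A long wooden bench with a 1284 mm (x) × 344 mm (y) seat, 52 mm thick, its top surface 453 mm above the floor. Four 60 mm square legs at the seat corners, flush with the edges, run from z = 0 to the seat underside.


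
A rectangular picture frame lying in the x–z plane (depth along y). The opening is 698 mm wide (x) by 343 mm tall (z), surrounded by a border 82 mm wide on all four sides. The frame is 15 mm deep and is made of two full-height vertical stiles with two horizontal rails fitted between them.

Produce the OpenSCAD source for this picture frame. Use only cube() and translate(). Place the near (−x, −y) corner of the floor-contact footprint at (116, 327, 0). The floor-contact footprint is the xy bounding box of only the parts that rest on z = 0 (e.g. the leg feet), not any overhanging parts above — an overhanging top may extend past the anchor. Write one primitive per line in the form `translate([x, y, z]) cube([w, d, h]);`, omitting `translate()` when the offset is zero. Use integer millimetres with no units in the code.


translate([116, 327, 0]) cube([82, 15, 507]);
translate([896, 327, 0]) cube([82, 15, 507]);
translate([198, 327, 0]) cube([698, 15, 82]);
translate([198, 327, 425]) cube([698, 15, 82]);


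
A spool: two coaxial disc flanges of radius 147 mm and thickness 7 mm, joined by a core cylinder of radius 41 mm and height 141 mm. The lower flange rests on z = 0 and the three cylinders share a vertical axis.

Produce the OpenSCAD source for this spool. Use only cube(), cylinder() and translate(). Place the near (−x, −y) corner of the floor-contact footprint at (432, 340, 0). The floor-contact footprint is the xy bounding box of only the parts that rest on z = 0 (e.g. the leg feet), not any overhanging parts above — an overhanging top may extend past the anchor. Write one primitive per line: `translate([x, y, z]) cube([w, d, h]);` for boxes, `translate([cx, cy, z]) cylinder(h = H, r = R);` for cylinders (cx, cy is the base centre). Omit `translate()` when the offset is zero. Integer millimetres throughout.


translate([579, 487, 0]) cylinder(h = 7, r = 147);
translate([579, 487, 7]) cylinder(h = 141, r = 41);
translate([579, 487, 148]) cylinder(h = 7, r = 147);


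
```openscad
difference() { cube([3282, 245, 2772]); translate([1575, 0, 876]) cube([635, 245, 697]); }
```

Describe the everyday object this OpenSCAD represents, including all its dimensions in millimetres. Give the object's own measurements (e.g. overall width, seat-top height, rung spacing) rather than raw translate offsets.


A wall 3282 mm long (x), 245 mm thick (y), 2772 mm tall, with a rectangular window opening cut through it. The opening is 635 mm wide and 697 mm tall; its sill is at z = 876 mm and its near (−x) edge is 1575 mm from the wall's −x end. The opening passes through the full wall thickness.


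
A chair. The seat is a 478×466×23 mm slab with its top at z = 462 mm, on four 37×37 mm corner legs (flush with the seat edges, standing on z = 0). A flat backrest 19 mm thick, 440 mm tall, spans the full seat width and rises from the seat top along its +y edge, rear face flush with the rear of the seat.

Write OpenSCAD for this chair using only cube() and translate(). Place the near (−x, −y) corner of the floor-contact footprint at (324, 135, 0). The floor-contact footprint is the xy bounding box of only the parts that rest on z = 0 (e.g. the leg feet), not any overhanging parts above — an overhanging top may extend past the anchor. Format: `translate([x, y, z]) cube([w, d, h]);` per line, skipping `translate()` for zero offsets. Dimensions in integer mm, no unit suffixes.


translate([324, 135, 439]) cube([478, 466, 23]);
translate([324, 135, 0]) cube([37, 37, 439]);
translate([765, 135, 0]) cube([37, 37, 439]);
translate([324, 564, 0]) cube([37, 37, 439]);
translate([765, 564, 0]) cube([37, 37, 439]);
translate([324, 582, 462]) cube([478, 19, 440]);


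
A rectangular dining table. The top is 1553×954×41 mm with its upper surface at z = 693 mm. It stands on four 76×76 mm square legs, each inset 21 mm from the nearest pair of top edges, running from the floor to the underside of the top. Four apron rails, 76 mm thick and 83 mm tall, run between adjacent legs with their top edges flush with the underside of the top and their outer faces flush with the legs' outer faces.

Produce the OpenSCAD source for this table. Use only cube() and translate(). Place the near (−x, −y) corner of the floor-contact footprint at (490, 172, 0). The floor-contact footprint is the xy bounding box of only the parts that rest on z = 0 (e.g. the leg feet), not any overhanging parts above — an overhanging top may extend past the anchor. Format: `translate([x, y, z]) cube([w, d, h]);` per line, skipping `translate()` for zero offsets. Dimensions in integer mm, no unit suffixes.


translate([469, 151, 652]) cube([1553, 954, 41]);
translate([490, 172, 0]) cube([76, 76, 652]);
translate([1925, 172, 0]) cube([76, 76, 652]);
translate([490, 1008, 0]) cube([76, 76, 652]);
translate([1925, 1008, 0]) cube([76, 76, 652]);
translate([566, 172, 569]) cube([1359, 76, 83]);
translate([566, 1008, 569]) cube([1359, 76, 83]);
translate([490, 248, 569]) cube([76, 760, 83]);
translate([1925, 248, 569]) cube([76, 760, 83]);


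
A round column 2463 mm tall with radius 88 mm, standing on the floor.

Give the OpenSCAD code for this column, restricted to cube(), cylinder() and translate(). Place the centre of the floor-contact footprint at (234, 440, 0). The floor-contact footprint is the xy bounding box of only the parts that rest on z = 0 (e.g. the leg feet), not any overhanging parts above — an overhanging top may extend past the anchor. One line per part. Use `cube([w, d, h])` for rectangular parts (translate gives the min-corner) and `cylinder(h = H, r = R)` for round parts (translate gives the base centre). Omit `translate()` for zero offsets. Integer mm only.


translate([234, 440, 0]) cylinder(h = 2463, r = 88);


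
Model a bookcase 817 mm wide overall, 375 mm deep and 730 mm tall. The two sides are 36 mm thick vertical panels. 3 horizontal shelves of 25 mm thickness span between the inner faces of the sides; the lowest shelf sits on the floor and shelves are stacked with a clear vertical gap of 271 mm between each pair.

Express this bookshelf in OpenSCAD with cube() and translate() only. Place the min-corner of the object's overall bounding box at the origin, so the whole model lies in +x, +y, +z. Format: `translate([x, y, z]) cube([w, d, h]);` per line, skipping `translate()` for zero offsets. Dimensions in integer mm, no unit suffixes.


cube([36, 375, 730]);
translate([781, 0, 0]) cube([36, 375, 730]);
translate([36, 0, 0]) cube([745, 375, 25]);
translate([36, 0, 296]) cube([745, 375, 25]);
translate([36, 0, 592]) cube([745, 375, 25]);


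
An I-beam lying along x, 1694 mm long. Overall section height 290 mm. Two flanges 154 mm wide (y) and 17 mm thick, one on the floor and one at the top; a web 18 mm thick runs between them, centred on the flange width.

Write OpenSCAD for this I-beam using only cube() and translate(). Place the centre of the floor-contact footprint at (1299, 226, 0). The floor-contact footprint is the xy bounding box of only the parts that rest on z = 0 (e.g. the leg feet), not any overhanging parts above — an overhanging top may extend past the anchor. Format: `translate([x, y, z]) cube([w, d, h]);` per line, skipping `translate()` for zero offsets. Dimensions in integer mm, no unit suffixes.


translate([452, 149, 0]) cube([1694, 154, 17]);
translate([452, 217, 17]) cube([1694, 18, 256]);
translate([452, 149, 273]) cube([1694, 154, 17]);


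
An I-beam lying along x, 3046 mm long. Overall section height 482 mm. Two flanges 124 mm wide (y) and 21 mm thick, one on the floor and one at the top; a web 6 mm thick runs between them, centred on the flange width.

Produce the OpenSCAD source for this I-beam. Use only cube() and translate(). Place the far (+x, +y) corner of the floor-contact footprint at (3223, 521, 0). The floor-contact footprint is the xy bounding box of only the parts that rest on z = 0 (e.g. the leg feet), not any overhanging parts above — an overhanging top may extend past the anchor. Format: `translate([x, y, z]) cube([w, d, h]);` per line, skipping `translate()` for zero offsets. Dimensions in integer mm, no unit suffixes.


translate([177, 397, 0]) cube([3046, 124, 21]);
translate([177, 456, 21]) cube([3046, 6, 440]);
translate([177, 397, 461]) cube([3046, 124, 21]);


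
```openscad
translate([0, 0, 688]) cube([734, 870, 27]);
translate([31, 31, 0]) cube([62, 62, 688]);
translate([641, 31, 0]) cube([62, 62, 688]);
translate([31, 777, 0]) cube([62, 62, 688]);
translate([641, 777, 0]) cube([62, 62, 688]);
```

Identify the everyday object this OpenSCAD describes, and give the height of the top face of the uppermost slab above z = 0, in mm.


A table. The table height is 715 mm.

A 734×870×27 slab sits at z = 688 on four 62 mm square posts — a table. The top surface is at 688 + 27 = 715 mm.


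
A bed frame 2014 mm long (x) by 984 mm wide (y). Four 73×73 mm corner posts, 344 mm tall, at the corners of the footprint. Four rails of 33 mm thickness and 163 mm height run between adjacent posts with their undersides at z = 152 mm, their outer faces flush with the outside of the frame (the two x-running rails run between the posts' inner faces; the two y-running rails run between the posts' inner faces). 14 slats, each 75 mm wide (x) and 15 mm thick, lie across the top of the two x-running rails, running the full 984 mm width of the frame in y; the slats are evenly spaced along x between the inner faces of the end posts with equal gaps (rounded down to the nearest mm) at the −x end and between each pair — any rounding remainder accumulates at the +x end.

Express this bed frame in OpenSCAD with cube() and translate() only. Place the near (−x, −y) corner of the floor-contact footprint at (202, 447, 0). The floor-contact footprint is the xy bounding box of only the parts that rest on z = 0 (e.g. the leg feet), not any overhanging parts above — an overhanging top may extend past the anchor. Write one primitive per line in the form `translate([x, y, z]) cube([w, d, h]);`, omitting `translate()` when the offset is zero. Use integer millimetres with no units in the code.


translate([202, 447, 0]) cube([73, 73, 344]);
translate([202, 1358, 0]) cube([73, 73, 344]);
translate([2143, 447, 0]) cube([73, 73, 344]);
translate([2143, 1358, 0]) cube([73, 73, 344]);
translate([275, 447, 152]) cube([1868, 33, 163]);
translate([275, 1398, 152]) cube([1868, 33, 163]);
translate([202, 520, 152]) cube([33, 838, 163]);
translate([2183, 520, 152]) cube([33, 838, 163]);
translate([329, 447, 315]) cube([75, 984, 15]);
translate([458, 447, 315]) cube([75, 984, 15]);
translate([587, 447, 315]) cube([75, 984, 15]);
translate([716, 447, 315]) cube([75, 984, 15]);
translate([845, 447, 315]) cube([75, 984, 15]);
translate([974, 447, 315]) cube([75, 984, 15]);
translate([1103, 447, 315]) cube([75, 984, 15]);
translate([1232, 447, 315]) cube([75, 984, 15]);
translate([1361, 447, 315]) cube([75, 984, 15]);
translate([1490, 447, 315]) cube([75, 984, 15]);
translate([1619, 447, 315]) cube([75, 984, 15]);
translate([1748, 447, 315]) cube([75, 984, 15]);
translate([1877, 447, 315]) cube([75, 984, 15]);
translate([2006, 447, 315]) cube([75, 984, 15]);


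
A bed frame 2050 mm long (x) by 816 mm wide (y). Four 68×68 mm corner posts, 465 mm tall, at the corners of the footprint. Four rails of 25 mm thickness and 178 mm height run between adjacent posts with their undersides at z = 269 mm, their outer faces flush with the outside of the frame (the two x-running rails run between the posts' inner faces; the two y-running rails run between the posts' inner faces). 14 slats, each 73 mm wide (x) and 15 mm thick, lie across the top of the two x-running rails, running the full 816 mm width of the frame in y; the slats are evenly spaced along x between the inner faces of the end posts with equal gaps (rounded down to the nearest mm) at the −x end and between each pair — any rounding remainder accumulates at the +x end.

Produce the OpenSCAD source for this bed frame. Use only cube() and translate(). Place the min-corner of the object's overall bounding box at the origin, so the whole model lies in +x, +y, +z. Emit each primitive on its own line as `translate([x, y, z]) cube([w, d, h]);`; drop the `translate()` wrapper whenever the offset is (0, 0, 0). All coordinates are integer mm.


cube([68, 68, 465]);
translate([0, 748, 0]) cube([68, 68, 465]);
translate([1982, 0, 0]) cube([68, 68, 465]);
translate([1982, 748, 0]) cube([68, 68, 465]);
translate([68, 0, 269]) cube([1914, 25, 178]);
translate([68, 791, 269]) cube([1914, 25, 178]);
translate([0, 68, 269]) cube([25, 680, 178]);
translate([2025, 68, 269]) cube([25, 680, 178]);
translate([127, 0, 447]) cube([73, 816, 15]);
translate([259, 0, 447]) cube([73, 816, 15]);
translate([391, 0, 447]) cube([73, 816, 15]);
translate([523, 0, 447]) cube([73, 816, 15]);
translate([655, 0, 447]) cube([73, 816, 15]);
translate([787, 0, 447]) cube([73, 816, 15]);
translate([919, 0, 447]) cube([73, 816, 15]);
translate([1051, 0, 447]) cube([73, 816, 15]);
translate([1183, 0, 447]) cube([73, 816, 15]);
translate([1315, 0, 447]) cube([73, 816, 15]);
translate([1447, 0, 447]) cube([73, 816, 15]);
translate([1579, 0, 447]) cube([73, 816, 15]);
translate([1711, 0, 447]) cube([73, 816, 15]);
translate([1843, 0, 447]) cube([73, 816, 15]);


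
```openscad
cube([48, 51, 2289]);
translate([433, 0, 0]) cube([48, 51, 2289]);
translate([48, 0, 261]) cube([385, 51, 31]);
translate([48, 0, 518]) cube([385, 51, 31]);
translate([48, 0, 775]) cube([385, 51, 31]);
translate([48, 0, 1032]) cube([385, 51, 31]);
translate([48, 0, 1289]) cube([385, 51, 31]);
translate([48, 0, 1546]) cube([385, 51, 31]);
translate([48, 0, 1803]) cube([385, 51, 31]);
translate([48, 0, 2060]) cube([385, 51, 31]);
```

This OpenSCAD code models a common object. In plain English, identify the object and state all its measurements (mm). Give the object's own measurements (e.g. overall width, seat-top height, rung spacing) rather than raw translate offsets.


A straight ladder. Two 48×51 mm vertical rails, 2289 mm tall, stand 481 mm apart (outside-to-outside) with their front faces coplanar on the −y side. 8 rungs, each 51 mm deep and 31 mm tall, span between the inner faces of the rails, front faces flush with the rails. The lowest rung's underside is at z = 261 mm and rungs are spaced 257 mm apart (underside to underside).


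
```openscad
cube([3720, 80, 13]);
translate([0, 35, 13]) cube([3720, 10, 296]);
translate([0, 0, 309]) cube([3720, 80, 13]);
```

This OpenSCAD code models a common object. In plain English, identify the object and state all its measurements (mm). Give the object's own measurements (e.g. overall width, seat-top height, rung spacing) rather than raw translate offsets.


An I-beam lying along x, 3720 mm long. Overall section height 322 mm. Two flanges 80 mm wide (y) and 13 mm thick, one on the floor and one at the top; a web 10 mm thick runs between them, centred on the flange width.


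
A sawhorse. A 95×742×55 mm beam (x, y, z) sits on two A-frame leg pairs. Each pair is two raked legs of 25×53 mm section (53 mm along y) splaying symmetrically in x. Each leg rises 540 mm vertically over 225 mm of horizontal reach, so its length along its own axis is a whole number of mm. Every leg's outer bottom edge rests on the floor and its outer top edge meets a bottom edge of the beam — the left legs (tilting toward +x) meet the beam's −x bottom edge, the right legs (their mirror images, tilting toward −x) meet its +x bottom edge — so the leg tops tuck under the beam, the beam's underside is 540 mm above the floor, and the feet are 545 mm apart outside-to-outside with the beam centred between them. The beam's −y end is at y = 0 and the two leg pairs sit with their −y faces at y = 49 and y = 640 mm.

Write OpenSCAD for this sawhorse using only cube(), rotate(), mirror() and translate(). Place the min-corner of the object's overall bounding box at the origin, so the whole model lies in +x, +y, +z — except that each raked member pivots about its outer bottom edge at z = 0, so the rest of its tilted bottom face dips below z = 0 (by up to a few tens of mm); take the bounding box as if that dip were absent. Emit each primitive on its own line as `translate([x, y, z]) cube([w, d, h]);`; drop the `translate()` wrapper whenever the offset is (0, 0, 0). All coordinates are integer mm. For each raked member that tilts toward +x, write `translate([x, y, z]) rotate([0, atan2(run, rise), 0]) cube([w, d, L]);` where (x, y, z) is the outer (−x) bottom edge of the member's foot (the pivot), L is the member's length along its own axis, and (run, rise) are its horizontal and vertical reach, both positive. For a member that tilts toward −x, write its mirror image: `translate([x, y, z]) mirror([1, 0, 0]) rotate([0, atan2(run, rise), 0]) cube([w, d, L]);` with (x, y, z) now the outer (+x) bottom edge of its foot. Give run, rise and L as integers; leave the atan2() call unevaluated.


translate([225, 0, 540]) cube([95, 742, 55]);
translate([0, 49, 0]) rotate([0, atan2(225, 540), 0]) cube([25, 53, 585]);
translate([545, 49, 0]) mirror([1, 0, 0]) rotate([0, atan2(225, 540), 0]) cube([25, 53, 585]);
translate([0, 640, 0]) rotate([0, atan2(225, 540), 0]) cube([25, 53, 585]);
translate([545, 640, 0]) mirror([1, 0, 0]) rotate([0, atan2(225, 540), 0]) cube([25, 53, 585]);


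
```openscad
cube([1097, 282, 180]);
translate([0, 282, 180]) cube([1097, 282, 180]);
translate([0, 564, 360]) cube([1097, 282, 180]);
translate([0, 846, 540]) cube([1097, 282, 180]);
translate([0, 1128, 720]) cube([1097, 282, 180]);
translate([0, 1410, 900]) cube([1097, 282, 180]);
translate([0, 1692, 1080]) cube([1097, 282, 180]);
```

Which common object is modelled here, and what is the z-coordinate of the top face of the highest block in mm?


A staircase. The total rise is 1260 mm.

7 identical blocks, each offset up and back from the previous — a staircase. Each step is 180 mm tall and there are 7 of them, so the total rise is 7 × 180 = 1260 mm.


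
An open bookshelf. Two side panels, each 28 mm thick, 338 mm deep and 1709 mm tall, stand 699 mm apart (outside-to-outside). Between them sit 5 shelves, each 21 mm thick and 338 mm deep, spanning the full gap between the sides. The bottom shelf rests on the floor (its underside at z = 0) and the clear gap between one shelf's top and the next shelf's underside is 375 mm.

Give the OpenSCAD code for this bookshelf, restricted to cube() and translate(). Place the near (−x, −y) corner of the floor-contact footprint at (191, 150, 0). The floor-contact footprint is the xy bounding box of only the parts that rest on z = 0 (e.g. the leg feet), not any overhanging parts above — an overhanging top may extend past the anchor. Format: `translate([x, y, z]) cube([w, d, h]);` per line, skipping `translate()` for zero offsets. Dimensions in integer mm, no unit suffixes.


translate([191, 150, 0]) cube([28, 338, 1709]);
translate([862, 150, 0]) cube([28, 338, 1709]);
translate([219, 150, 0]) cube([643, 338, 21]);
translate([219, 150, 396]) cube([643, 338, 21]);
translate([219, 150, 792]) cube([643, 338, 21]);
translate([219, 150, 1188]) cube([643, 338, 21]);
translate([219, 150, 1584]) cube([643, 338, 21]);


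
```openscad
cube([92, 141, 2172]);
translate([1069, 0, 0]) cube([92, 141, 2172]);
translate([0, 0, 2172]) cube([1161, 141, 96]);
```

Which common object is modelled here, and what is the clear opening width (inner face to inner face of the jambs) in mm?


A door frame. The clear opening width is 977 mm.

Two 2172 mm tall posts with a header on top — a door frame. The left jamb is 92 mm wide at x = 0; the right jamb starts at x = 1069. The clear opening is 1069 − 92 = 977 mm.


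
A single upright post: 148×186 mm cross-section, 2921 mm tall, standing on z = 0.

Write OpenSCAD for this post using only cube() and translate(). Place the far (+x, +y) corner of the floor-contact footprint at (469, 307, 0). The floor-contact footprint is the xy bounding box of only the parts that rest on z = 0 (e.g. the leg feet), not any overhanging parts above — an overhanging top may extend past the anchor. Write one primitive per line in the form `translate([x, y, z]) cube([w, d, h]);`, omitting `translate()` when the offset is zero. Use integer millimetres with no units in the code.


translate([321, 121, 0]) cube([148, 186, 2921]);


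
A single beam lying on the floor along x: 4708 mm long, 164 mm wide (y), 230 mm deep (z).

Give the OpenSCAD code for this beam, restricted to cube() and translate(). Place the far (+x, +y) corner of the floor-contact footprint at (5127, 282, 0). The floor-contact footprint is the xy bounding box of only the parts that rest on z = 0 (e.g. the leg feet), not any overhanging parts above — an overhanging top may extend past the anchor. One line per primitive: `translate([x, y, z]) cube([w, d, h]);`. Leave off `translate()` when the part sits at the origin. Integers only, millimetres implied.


translate([419, 118, 0]) cube([4708, 164, 230]);


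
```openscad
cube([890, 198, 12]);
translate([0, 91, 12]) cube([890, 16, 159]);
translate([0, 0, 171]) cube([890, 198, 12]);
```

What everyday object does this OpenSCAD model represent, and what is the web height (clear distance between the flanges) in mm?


An I-beam. The web height is 159 mm.

Two wide flanges with a thin centred web — an I-beam. Overall 183 mm minus two 12 mm flanges gives a web of 183 − 2·12 = 159 mm.


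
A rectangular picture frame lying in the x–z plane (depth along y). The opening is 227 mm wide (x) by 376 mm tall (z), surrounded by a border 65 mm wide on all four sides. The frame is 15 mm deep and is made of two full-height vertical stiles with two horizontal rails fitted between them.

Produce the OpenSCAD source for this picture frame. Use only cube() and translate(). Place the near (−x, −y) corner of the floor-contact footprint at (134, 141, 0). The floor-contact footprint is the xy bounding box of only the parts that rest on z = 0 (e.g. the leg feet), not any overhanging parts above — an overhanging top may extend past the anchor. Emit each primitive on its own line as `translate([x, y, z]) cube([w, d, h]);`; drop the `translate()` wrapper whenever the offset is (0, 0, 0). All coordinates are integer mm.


translate([134, 141, 0]) cube([65, 15, 506]);
translate([426, 141, 0]) cube([65, 15, 506]);
translate([199, 141, 0]) cube([227, 15, 65]);
translate([199, 141, 441]) cube([227, 15, 65]);


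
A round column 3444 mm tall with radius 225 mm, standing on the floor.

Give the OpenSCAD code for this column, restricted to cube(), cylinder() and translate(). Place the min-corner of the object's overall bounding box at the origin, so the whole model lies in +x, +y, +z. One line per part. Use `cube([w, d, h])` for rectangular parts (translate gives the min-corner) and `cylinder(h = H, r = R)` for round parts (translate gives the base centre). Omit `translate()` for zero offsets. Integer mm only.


translate([225, 225, 0]) cylinder(h = 3444, r = 225);


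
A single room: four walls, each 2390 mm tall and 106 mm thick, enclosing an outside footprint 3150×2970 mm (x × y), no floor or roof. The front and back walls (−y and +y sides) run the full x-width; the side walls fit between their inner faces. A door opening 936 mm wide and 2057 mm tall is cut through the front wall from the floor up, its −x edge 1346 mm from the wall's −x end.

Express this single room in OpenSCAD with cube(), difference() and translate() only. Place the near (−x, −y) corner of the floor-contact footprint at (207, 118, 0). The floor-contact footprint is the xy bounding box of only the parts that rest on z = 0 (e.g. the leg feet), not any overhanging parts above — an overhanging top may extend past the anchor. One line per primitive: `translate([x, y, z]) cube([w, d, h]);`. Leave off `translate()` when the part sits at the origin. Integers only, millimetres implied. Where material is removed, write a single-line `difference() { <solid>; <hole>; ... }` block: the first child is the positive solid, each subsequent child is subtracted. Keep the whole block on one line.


difference() { translate([207, 118, 0]) cube([3150, 106, 2390]); translate([1553, 118, 0]) cube([936, 106, 2057]); }
translate([207, 2982, 0]) cube([3150, 106, 2390]);
translate([207, 224, 0]) cube([106, 2758, 2390]);
translate([3251, 224, 0]) cube([106, 2758, 2390]);


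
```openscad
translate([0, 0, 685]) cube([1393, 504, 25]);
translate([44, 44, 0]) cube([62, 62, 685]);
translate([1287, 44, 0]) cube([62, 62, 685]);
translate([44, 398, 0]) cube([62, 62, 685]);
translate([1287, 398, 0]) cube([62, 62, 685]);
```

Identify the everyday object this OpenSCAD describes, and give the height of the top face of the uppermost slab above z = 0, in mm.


A table. The table height is 710 mm.

A 1393×504×25 slab sits at z = 685 on four 62 mm square posts — a table. The top surface is at 685 + 25 = 710 mm.


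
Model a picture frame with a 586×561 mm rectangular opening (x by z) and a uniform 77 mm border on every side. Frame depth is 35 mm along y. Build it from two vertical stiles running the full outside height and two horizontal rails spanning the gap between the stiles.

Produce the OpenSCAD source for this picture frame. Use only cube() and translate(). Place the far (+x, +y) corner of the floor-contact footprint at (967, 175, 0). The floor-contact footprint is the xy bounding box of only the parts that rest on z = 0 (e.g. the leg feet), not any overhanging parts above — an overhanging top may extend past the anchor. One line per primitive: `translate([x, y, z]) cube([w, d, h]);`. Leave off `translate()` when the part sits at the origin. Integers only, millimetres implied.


translate([227, 140, 0]) cube([77, 35, 715]);
translate([890, 140, 0]) cube([77, 35, 715]);
translate([304, 140, 0]) cube([586, 35, 77]);
translate([304, 140, 638]) cube([586, 35, 77]);


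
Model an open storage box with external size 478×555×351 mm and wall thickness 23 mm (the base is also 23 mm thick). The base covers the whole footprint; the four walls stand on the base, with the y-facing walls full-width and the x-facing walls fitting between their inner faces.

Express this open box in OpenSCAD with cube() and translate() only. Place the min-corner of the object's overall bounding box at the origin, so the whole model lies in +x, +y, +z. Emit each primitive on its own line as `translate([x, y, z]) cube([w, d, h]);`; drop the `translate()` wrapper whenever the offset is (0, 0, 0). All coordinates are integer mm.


cube([478, 555, 23]);
translate([0, 0, 23]) cube([478, 23, 328]);
translate([0, 532, 23]) cube([478, 23, 328]);
translate([0, 23, 23]) cube([23, 509, 328]);
translate([455, 23, 23]) cube([23, 509, 328]);


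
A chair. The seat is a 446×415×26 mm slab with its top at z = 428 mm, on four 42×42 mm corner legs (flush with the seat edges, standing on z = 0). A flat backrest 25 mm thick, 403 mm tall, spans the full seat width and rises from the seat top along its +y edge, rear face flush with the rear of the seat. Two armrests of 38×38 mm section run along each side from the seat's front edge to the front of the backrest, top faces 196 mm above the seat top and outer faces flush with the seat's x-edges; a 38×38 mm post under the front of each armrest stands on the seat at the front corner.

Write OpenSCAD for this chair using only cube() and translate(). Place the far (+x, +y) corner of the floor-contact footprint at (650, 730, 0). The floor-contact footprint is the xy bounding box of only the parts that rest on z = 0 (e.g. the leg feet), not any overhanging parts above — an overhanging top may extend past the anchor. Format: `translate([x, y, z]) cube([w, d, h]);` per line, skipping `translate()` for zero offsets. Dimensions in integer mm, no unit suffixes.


translate([204, 315, 402]) cube([446, 415, 26]);
translate([204, 315, 0]) cube([42, 42, 402]);
translate([608, 315, 0]) cube([42, 42, 402]);
translate([204, 688, 0]) cube([42, 42, 402]);
translate([608, 688, 0]) cube([42, 42, 402]);
translate([204, 705, 428]) cube([446, 25, 403]);
translate([204, 315, 586]) cube([38, 390, 38]);
translate([612, 315, 586]) cube([38, 390, 38]);
translate([204, 315, 428]) cube([38, 38, 158]);
translate([612, 315, 428]) cube([38, 38, 158]);
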